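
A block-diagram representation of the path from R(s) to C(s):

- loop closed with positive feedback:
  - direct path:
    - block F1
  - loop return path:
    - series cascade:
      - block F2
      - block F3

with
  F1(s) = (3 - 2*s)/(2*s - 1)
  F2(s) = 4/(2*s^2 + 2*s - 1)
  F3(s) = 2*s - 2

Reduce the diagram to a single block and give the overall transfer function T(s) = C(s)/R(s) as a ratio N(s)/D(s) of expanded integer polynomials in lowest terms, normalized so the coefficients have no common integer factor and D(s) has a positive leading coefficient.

Reducing step by step:

Step 1. series reduction of F2, F3; result (8*s - 8)/(2*s^2 + 2*s - 1)
Step 2. apply the feedback formula to F1, (F2*F3), giving the overall T(s)

Answer: (-4*s^3 + 2*s^2 + 8*s - 3)/(4*s^3 + 18*s^2 - 44*s + 25)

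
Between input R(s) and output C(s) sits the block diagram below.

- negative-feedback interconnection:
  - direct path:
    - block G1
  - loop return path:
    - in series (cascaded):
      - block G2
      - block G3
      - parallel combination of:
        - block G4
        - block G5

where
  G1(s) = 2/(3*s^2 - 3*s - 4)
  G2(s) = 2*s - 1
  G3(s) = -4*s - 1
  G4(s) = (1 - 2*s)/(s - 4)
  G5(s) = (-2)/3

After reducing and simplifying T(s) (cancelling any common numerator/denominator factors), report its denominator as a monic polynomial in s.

First reduce the diagram to T(s).

Step 1. add G4, G5 (parallel) gives (11 - 8*s)/(3*s - 12)
Step 2. series reduction of G2, G3, (G4+G5) gives (64*s^3 - 104*s^2 + 14*s + 11)/(3*s - 12)
Step 3. close the feedback loop around G1, (G2*G3*(G4+G5)) gives (6*s - 24)/(137*s^3 - 253*s^2 + 52*s + 70)
The result of step 3 is T(s) in lowest terms. Its denominator has leading coefficient 137; dividing the denominator through by 137 makes it monic.

Answer: s^3 - 253*s^2/137 + 52*s/137 + 70/137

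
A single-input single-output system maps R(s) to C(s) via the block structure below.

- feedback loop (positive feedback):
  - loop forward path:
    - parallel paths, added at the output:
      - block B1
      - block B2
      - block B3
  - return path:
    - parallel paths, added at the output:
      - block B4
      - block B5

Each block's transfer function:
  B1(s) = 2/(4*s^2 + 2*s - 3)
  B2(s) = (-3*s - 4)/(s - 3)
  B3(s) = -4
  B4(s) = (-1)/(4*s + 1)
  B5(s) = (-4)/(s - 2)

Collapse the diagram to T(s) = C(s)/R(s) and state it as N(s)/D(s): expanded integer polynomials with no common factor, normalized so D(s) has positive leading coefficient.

The answer is (-112*s^5 + 268*s^4 + 86*s^3 - 429*s^2 + 132*s + 60)/(16*s^5 - 544*s^4 + 276*s^3 + 818*s^2 - 477*s - 78).

Reasoning:
Step 1. sum the parallel branches B1, B2, B3 -> (-28*s^3 + 18*s^2 + 39*s - 30)/(4*s^3 - 10*s^2 - 9*s + 9)
Step 2. reduce the parallel group B4, B5 -> (-17*s - 2)/(4*s^2 - 7*s - 2)
Step 3. collapse the loop ((B1+B2+B3) forward, (B4+B5) return) - this is the overall T(s), already in the required normalized form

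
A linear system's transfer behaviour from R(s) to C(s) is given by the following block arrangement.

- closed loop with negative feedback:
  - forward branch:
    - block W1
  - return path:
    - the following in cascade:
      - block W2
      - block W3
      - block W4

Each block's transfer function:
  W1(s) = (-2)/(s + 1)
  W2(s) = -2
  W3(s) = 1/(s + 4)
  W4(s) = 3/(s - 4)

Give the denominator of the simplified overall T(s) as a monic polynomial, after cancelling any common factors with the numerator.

Step 1: series reduction of W2, W3, W4: (-6)/(s^2 - 16)
Step 2: feedback reduction of W1, (W2*W3*W4): (32 - 2*s^2)/(s^3 + s^2 - 16*s - 4)
The result of step 2 is T(s) in lowest terms. Its denominator already has leading coefficient 1, so it is monic as it stands.

Final answer: s^3 + s^2 - 16*s - 4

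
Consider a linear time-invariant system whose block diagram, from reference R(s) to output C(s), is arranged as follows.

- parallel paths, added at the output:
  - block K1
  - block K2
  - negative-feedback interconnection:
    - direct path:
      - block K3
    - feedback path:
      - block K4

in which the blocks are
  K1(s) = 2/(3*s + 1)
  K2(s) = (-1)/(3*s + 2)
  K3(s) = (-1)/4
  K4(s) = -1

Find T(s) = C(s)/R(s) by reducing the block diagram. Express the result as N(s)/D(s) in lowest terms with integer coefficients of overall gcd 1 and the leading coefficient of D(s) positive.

Reducing step by step:

[1] reduce the feedback loop with forward K3 and return K4 gives (-1)/5
[2] sum the parallel branches K1, K2, [K3/(1+K3*K4)] - this is the overall T(s), already in the required normalized form

Answer: (-9*s^2 + 6*s + 13)/(45*s^2 + 45*s + 10)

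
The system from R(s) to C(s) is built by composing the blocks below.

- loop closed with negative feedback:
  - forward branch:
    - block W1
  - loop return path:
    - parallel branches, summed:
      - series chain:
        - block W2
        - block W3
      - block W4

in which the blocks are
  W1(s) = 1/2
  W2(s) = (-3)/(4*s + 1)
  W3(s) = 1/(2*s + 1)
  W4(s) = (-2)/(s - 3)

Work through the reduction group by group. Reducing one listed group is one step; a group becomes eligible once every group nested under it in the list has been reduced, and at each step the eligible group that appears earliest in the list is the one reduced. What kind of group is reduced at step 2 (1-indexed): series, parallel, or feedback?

1. series reduction of W2, W3
2. sum the parallel branches (W2*W3), W4
3. close the feedback loop around W1, ((W2*W3)+W4)
Step 2: parallel.

Hence the answer: parallel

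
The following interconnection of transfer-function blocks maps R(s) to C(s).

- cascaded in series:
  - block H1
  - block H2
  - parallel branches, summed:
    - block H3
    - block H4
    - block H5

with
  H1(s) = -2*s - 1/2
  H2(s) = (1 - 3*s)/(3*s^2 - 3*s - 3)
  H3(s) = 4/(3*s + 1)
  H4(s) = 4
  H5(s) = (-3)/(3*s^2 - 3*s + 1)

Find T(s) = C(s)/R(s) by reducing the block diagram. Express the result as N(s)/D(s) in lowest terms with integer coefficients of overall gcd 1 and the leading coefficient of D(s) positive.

[1] parallel reduction of H3, H4, H5, giving (36*s^3 - 12*s^2 - 21*s + 5)/(9*s^3 - 6*s^2 + 1)
[2] combine H1, H2, (H3+H4+H5) in series - this is the overall T(s), already in the required normalized form

Answer: (432*s^5 - 180*s^4 - 276*s^3 + 93*s^2 + 16*s - 5)/(54*s^5 - 90*s^4 - 18*s^3 + 42*s^2 - 6*s - 6)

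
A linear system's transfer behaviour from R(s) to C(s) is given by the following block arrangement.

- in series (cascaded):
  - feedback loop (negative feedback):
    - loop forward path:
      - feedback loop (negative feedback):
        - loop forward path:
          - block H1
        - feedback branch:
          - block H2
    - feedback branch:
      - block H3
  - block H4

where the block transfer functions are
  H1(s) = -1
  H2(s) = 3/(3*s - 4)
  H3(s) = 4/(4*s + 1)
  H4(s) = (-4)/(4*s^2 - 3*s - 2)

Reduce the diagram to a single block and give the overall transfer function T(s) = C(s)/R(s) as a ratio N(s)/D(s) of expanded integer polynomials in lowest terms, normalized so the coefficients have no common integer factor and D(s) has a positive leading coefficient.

The answer is (48*s^2 - 52*s - 16)/(48*s^4 - 184*s^3 + 123*s^2 + 47*s - 18).

Reasoning:
Step 1: apply the feedback formula to H1, H2 gives (4 - 3*s)/(3*s - 7)
Step 2: feedback reduction of [H1/(1+H1*H2)], H3 gives (-12*s^2 + 13*s + 4)/(12*s^2 - 37*s + 9)
Step 3: combine [[H1/(1+H1*H2)]/(1+[H1/(1+H1*H2)]*H3)], H4 in series, which is the overall transfer function T(s) = C(s)/R(s) in lowest terms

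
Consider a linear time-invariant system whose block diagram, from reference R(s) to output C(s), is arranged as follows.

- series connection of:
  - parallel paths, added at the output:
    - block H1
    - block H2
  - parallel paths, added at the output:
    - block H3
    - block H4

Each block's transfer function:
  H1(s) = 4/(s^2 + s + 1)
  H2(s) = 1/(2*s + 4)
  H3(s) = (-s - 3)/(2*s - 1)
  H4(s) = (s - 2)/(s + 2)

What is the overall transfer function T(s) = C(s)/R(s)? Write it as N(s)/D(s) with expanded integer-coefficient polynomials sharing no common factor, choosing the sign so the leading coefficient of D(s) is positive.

Reducing step by step:

Step 1: combine H1, H2 in parallel = (s^2 + 9*s + 17)/(2*s^3 + 6*s^2 + 6*s + 4)
Step 2: parallel reduction of H3, H4 = (s^2 - 10*s - 4)/(2*s^2 + 3*s - 2)
Step 3: multiply (H1+H2), (H3+H4) (series), giving the overall T(s)

Answer: (s^4 - s^3 - 77*s^2 - 206*s - 68)/(4*s^5 + 18*s^4 + 26*s^3 + 14*s^2 - 8)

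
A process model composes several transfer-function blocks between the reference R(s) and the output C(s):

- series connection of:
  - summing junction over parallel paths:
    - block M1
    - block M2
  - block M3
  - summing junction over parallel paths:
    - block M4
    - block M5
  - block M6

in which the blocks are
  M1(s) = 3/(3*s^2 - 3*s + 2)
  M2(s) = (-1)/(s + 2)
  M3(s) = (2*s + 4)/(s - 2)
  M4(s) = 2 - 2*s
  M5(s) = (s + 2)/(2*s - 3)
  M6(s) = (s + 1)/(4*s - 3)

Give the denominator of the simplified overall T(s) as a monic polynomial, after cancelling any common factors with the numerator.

The answer is s^5 - 21*s^4/4 + 253*s^3/24 - 257*s^2/24 + 6*s - 3/2.

Reasoning:
Step 1: combine M1, M2 in parallel; result (-3*s^2 + 6*s + 4)/(3*s^3 + 3*s^2 - 4*s + 4)
Step 2: sum the parallel branches M4, M5; result (-4*s^2 + 11*s - 4)/(2*s - 3)
Step 3: multiply (M1+M2), M3, (M4+M5), M6 (series); result (24*s^5 - 90*s^4 + 10*s^3 + 164*s^2 + 8*s - 32)/(24*s^5 - 126*s^4 + 253*s^3 - 257*s^2 + 144*s - 36)
T(s) is the step-3 result (common factors already cancelled). Leading coefficient of the denominator: 24. Divide through by 24 for the monic polynomial.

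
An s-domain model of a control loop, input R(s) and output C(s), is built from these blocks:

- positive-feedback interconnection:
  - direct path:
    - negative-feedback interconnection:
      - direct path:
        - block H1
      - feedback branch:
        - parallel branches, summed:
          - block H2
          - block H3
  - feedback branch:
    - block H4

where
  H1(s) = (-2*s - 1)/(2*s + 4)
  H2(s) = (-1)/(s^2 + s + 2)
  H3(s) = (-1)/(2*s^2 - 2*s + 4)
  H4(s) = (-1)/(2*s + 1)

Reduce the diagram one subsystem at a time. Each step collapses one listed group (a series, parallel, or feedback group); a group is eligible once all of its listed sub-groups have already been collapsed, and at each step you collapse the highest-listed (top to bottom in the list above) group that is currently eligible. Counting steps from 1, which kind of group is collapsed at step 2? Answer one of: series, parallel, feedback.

(1) parallel reduction of H2, H3
(2) reduce the feedback loop with forward H1 and return (H2+H3)
(3) close the feedback loop around [H1/(1+H1*(H2+H3))], H4
At step 2 the group reduced is feedback.

Hence the answer: feedback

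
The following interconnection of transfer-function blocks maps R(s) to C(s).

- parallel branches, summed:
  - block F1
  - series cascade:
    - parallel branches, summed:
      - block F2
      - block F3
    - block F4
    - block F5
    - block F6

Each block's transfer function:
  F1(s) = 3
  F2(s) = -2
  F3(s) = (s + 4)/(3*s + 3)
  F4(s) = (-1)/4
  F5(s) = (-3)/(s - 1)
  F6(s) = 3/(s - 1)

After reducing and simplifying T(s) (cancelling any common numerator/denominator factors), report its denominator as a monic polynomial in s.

(1) combine F2, F3 in parallel = (-5*s - 2)/(3*s + 3)
(2) combine (F2+F3), F4, F5, F6 in series = (-15*s - 6)/(4*s^3 - 4*s^2 - 4*s + 4)
(3) reduce the parallel group F1, ((F2+F3)*F4*F5*F6) = (12*s^3 - 12*s^2 - 27*s + 6)/(4*s^3 - 4*s^2 - 4*s + 4)
T(s) is the step-3 result (common factors already cancelled). Leading coefficient of the denominator: 4. Divide through by 4 for the monic polynomial.

Hence the answer: s^3 - s^2 - s + 1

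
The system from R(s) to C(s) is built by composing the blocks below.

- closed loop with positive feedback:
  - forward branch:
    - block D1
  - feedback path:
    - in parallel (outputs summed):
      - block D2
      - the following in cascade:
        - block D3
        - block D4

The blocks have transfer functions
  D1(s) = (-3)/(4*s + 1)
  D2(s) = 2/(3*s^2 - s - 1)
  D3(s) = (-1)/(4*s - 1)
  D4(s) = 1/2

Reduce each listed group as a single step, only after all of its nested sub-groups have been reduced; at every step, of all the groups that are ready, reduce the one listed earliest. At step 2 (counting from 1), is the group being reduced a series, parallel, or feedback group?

Answer: parallel

Working:
(1) combine D3, D4 in series
(2) add D2, (D3*D4) (parallel)
(3) reduce the feedback loop with forward D1 and return (D2+(D3*D4))
At step 2 the group reduced is parallel.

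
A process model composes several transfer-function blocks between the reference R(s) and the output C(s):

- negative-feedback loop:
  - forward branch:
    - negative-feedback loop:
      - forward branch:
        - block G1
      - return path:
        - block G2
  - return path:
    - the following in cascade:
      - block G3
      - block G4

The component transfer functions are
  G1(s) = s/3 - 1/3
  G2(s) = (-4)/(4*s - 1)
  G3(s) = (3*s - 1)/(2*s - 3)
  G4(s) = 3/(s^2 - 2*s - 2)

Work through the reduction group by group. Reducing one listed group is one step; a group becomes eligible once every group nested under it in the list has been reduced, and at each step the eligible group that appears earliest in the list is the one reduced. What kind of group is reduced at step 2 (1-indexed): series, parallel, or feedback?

Step 1 - feedback reduction of G1, G2
Step 2 - reduce the series chain G3, G4
Step 3 - feedback reduction of [G1/(1+G1*G2)], (G3*G4)
So the answer for step 2 is series.

Answer: series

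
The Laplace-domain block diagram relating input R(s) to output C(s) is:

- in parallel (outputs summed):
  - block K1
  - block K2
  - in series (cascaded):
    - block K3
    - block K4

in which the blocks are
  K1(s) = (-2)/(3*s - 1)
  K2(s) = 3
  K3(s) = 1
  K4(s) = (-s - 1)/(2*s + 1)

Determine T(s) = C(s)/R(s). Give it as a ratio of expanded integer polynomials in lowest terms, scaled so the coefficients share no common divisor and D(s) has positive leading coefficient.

1. series reduction of K3, K4 = (-s - 1)/(2*s + 1)
2. reduce the parallel group K1, K2, (K3*K4), giving the overall T(s)

Therefore the answer is (15*s^2 - 3*s - 4)/(6*s^2 + s - 1).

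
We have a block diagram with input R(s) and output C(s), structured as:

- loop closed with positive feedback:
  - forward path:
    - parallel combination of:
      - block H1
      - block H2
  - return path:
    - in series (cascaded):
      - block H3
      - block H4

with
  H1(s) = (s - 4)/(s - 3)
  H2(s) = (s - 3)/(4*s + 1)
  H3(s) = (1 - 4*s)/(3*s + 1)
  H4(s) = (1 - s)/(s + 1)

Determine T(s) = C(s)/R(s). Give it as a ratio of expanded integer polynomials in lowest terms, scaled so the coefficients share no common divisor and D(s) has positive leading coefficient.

1. combine H1, H2 in parallel, giving (5*s^2 - 21*s + 5)/(4*s^2 - 11*s - 3)
2. reduce the series chain H3, H4, giving (4*s^2 - 5*s + 1)/(3*s^2 + 4*s + 1)
3. collapse the loop ((H1+H2) forward, (H3*H4) return), which is the overall transfer function T(s) = C(s)/R(s) in lowest terms

Final answer: (-15*s^4 + 43*s^3 + 64*s^2 + s - 5)/(8*s^4 - 92*s^3 + 179*s^2 - 23*s + 8)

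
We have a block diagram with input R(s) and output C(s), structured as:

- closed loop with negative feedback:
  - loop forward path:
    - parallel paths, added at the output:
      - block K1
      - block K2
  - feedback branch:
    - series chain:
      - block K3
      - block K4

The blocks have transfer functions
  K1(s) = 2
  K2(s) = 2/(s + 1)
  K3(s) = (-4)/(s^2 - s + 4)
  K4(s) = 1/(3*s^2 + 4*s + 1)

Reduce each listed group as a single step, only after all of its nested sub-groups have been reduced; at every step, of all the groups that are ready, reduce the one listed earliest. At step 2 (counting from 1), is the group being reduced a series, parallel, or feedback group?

The answer is series.

Reasoning:
1. parallel reduction of K1, K2
2. combine K3, K4 in series
3. collapse the loop ((K1+K2) forward, (K3*K4) return)
Step 2: series.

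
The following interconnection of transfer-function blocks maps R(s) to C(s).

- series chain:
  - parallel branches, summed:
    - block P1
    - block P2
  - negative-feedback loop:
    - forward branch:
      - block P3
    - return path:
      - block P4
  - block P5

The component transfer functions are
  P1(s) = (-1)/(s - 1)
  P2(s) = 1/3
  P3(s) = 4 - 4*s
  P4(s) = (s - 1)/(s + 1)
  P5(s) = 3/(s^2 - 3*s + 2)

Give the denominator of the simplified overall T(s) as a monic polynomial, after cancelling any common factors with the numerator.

Reducing step by step:

Step 1. combine P1, P2 in parallel = (s - 4)/(3*s - 3)
Step 2. close the feedback loop around P3, P4 = (4*s^2 - 4)/(4*s^2 - 9*s + 3)
Step 3. multiply (P1+P2), [P3/(1+P3*P4)], P5 (series) = (4*s^2 - 12*s - 16)/(4*s^4 - 21*s^3 + 38*s^2 - 27*s + 6)
Step 3 gives the fully reduced T(s), with no common factor left to cancel. The denominator's leading coefficient is 4, so divide each of its coefficients by 4 to get the monic form.

Answer: s^4 - 21*s^3/4 + 19*s^2/2 - 27*s/4 + 3/2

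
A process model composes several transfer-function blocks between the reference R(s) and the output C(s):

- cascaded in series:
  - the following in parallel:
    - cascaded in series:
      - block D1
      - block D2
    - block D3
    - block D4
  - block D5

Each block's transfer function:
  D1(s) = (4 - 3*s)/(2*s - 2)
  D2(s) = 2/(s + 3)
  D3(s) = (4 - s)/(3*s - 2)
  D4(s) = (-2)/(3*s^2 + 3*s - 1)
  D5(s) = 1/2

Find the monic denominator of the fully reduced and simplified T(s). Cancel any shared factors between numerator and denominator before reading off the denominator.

Reducing step by step:

(1) cascade D1, D2, giving (4 - 3*s)/(s^2 + 2*s - 3)
(2) add (D1*D2), D3, D4 (parallel), giving (-3*s^5 - 24*s^4 + 61*s^3 + 26*s^2 - 63*s + 8)/(9*s^5 + 21*s^4 - 30*s^3 - 25*s^2 + 31*s - 6)
(3) reduce the series chain ((D1*D2)+D3+D4), D5, giving (-3*s^5 - 24*s^4 + 61*s^3 + 26*s^2 - 63*s + 8)/(18*s^5 + 42*s^4 - 60*s^3 - 50*s^2 + 62*s - 12)
Step 3 gives the fully reduced T(s), with no common factor left to cancel. The denominator's leading coefficient is 18, so divide each of its coefficients by 18 to get the monic form.

Answer: s^5 + 7*s^4/3 - 10*s^3/3 - 25*s^2/9 + 31*s/9 - 2/3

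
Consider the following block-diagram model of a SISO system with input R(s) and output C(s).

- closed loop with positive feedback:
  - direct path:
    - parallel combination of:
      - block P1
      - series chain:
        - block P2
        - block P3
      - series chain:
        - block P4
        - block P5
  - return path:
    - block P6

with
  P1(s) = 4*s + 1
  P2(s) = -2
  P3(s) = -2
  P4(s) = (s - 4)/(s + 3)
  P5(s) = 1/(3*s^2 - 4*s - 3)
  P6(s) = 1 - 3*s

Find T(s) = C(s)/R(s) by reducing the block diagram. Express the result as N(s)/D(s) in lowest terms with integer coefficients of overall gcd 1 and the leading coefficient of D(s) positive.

Step 1: reduce the series chain P2, P3 gives 4
Step 2: reduce the series chain P4, P5 gives (s - 4)/(3*s^3 + 5*s^2 - 15*s - 9)
Step 3: reduce the parallel group P1, (P2*P3), (P4*P5) gives (12*s^4 + 35*s^3 - 35*s^2 - 110*s - 49)/(3*s^3 + 5*s^2 - 15*s - 9)
Step 4: apply the feedback formula to (P1+(P2*P3)+(P4*P5)), P6: this yields T(s), and no further normalization is needed

Answer: (12*s^4 + 35*s^3 - 35*s^2 - 110*s - 49)/(36*s^5 + 93*s^4 - 137*s^3 - 290*s^2 - 52*s + 40)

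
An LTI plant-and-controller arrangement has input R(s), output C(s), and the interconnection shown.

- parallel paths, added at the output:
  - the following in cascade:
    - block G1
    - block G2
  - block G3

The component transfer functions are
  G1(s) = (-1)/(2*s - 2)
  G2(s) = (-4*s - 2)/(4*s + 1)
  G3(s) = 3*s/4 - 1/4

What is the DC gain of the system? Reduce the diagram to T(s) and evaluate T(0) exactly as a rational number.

The answer is -5/4.

Reasoning:
Step 1. cascade G1, G2; result (2*s + 1)/(4*s^2 - 3*s - 1)
Step 2. add (G1*G2), G3 (parallel); result (12*s^3 - 13*s^2 + 8*s + 5)/(16*s^2 - 12*s - 4)
Step 2 gives the overall T(s). Then T(0) = 5/(-4) = -5/4.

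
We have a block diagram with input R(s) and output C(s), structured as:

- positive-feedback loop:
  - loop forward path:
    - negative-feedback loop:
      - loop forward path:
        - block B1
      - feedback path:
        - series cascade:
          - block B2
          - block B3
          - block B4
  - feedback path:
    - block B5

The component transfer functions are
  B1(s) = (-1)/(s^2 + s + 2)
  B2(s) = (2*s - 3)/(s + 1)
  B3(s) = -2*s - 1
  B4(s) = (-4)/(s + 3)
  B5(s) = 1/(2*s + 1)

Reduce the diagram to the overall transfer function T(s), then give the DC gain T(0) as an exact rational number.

1. cascade B2, B3, B4 = (16*s^2 - 16*s - 12)/(s^2 + 4*s + 3)
2. close the feedback loop around B1, (B2*B3*B4) = (-s^2 - 4*s - 3)/(s^4 + 5*s^3 - 7*s^2 + 27*s + 18)
3. close the feedback loop around [B1/(1+B1*(B2*B3*B4))], B5 = (-2*s^3 - 9*s^2 - 10*s - 3)/(2*s^5 + 11*s^4 - 9*s^3 + 48*s^2 + 67*s + 21)
Step 3 gives the overall T(s). Then T(0) = -3/21 = -1/7.

Answer: -1/7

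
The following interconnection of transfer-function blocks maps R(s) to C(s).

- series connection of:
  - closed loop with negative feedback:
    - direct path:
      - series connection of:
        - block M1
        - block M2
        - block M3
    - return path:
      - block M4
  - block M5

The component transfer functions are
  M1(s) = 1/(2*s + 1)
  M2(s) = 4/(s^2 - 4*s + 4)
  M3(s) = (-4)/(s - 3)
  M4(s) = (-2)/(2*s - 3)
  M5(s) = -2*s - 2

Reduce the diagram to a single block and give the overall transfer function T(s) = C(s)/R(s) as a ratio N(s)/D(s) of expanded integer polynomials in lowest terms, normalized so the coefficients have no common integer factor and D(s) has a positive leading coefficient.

Step 1: multiply M1, M2, M3 (series); result (-16)/(2*s^4 - 13*s^3 + 25*s^2 - 8*s - 12)
Step 2: feedback reduction of (M1*M2*M3), M4; result (48 - 32*s)/(4*s^5 - 32*s^4 + 89*s^3 - 91*s^2 + 68)
Step 3: series reduction of [(M1*M2*M3)/(1+(M1*M2*M3)*M4)], M5 - this is the overall T(s), already in the required normalized form

Therefore the answer is (64*s^2 - 32*s - 96)/(4*s^5 - 32*s^4 + 89*s^3 - 91*s^2 + 68).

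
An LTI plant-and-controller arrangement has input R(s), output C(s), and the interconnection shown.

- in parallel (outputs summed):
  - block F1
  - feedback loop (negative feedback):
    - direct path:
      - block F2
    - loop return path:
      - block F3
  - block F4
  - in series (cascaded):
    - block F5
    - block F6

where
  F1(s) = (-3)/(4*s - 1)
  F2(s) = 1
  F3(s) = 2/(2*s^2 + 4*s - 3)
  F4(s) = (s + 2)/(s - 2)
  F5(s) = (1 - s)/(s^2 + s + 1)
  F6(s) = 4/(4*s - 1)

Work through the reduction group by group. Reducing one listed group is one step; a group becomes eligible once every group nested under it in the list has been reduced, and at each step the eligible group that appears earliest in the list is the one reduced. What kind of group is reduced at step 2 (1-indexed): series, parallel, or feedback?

Reducing step by step:

[1] reduce the feedback loop with forward F2 and return F3
[2] combine F5, F6 in series
[3] reduce the parallel group F1, [F2/(1+F2*F3)], F4, (F5*F6)
At step 2 the group reduced is series.

Answer: series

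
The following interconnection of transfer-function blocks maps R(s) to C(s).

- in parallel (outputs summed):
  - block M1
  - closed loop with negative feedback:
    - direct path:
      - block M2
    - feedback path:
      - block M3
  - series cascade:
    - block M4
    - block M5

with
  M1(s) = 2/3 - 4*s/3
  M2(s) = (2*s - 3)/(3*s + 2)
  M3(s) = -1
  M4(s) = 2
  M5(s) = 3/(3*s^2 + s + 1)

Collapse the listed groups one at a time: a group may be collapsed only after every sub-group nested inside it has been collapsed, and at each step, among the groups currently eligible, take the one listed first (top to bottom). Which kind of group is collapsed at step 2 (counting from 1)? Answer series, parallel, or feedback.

Step 1: collapse the loop (M2 forward, M3 return)
Step 2: reduce the series chain M4, M5
Step 3: reduce the parallel group M1, [M2/(1+M2*M3)], (M4*M5)
The group at step 2 is a series group.

Final answer: series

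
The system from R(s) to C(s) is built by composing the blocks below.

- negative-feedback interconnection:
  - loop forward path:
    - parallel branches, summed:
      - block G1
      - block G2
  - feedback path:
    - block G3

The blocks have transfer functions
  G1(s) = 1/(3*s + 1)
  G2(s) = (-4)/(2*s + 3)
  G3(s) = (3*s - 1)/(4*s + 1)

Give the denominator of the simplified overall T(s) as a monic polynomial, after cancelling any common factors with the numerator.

[1] combine G1, G2 in parallel; result (-10*s - 1)/(6*s^2 + 11*s + 3)
[2] close the feedback loop around (G1+G2), G3; result (-40*s^2 - 14*s - 1)/(24*s^3 + 20*s^2 + 30*s + 4)
No further cancellation is possible in the step-2 result, so that is T(s). Its denominator becomes monic after dividing by the leading coefficient 24.

Therefore the answer is s^3 + 5*s^2/6 + 5*s/4 + 1/6.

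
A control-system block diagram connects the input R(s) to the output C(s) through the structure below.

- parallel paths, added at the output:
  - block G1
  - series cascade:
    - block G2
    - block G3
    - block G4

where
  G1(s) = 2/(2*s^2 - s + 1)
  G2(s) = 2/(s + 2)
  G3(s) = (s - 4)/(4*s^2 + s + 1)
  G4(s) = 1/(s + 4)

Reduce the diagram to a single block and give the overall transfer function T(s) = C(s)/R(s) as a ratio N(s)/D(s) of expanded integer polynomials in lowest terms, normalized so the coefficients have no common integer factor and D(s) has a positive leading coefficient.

First reduce the diagram to T(s).

[1] multiply G2, G3, G4 (series) -> (2*s - 8)/(4*s^4 + 25*s^3 + 39*s^2 + 14*s + 8)
[2] sum the parallel branches G1, (G2*G3*G4): this yields T(s), and no further normalization is needed

Answer: (8*s^4 + 54*s^3 + 60*s^2 + 38*s + 8)/(8*s^6 + 46*s^5 + 57*s^4 + 14*s^3 + 41*s^2 + 6*s + 8)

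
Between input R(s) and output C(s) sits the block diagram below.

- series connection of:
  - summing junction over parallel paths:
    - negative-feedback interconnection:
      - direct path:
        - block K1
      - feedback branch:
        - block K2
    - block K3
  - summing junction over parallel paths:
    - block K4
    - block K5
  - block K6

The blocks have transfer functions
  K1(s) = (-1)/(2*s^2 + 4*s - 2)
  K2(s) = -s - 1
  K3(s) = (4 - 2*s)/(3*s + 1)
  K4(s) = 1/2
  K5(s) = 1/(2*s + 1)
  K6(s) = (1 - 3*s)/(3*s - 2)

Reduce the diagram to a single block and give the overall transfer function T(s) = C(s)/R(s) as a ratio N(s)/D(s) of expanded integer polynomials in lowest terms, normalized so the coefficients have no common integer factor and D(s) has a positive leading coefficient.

First reduce the diagram to T(s).

[1] reduce the feedback loop with forward K1 and return K2 -> (-1)/(2*s^2 + 5*s - 1)
[2] sum the parallel branches [K1/(1+K1*K2)], K3 -> (-4*s^3 - 2*s^2 + 19*s - 5)/(6*s^3 + 17*s^2 + 2*s - 1)
[3] combine K4, K5 in parallel -> (2*s + 3)/(4*s + 2)
[4] multiply ([K1/(1+K1*K2)]+K3), (K4+K5), K6 (series), which is the overall transfer function T(s) = C(s)/R(s) in lowest terms

Answer: (24*s^5 + 40*s^4 - 112*s^3 - 109*s^2 + 92*s - 15)/(72*s^5 + 192*s^4 - 34*s^3 - 84*s^2 - 6*s + 4)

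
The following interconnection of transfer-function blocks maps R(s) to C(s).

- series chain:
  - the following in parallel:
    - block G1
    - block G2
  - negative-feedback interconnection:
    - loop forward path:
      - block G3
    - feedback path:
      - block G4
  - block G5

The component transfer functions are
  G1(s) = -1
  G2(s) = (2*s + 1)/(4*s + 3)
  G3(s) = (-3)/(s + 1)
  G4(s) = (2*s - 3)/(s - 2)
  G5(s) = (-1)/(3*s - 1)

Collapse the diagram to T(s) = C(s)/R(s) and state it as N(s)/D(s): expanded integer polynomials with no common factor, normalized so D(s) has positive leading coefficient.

First reduce the diagram to T(s).

[1] sum the parallel branches G1, G2 gives (-2*s - 2)/(4*s + 3)
[2] close the feedback loop around G3, G4 gives (6 - 3*s)/(s^2 - 7*s + 7)
[3] series reduction of (G1+G2), [G3/(1+G3*G4)], G5; the result is T(s) itself (integer coefficients, no common factor, positive leading denominator coefficient)

Answer: (-6*s^2 + 6*s + 12)/(12*s^4 - 79*s^3 + 46*s^2 + 56*s - 21)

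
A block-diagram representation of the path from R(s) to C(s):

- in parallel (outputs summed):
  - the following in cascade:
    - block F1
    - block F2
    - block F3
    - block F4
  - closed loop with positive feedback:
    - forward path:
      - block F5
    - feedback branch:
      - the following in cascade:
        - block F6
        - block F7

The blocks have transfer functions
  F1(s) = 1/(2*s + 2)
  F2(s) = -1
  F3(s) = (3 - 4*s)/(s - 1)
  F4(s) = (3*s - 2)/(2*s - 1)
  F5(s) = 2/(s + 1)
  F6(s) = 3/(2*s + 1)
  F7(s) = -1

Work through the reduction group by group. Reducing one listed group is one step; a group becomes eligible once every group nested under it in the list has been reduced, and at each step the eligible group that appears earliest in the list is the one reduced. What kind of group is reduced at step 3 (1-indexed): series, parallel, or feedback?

Step 1. series reduction of F1, F2, F3, F4
Step 2. combine F6, F7 in series
Step 3. apply the feedback formula to F5, (F6*F7)
Step 4. reduce the parallel group (F1*F2*F3*F4), [F5/(1-F5*(F6*F7))]
At step 3 the group reduced is feedback.

Answer: feedback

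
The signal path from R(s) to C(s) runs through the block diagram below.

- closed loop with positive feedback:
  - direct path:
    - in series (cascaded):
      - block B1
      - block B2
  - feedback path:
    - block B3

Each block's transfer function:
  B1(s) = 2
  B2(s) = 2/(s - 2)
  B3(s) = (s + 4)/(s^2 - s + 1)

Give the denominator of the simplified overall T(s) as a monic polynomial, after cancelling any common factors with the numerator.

First reduce the diagram to T(s).

Step 1. reduce the series chain B1, B2 gives 4/(s - 2)
Step 2. collapse the loop ((B1*B2) forward, B3 return) gives (4*s^2 - 4*s + 4)/(s^3 - 3*s^2 - s - 18)
Step 2 gives the fully reduced T(s), with no common factor left to cancel. The denominator is already monic (leading coefficient 1).

Answer: s^3 - 3*s^2 - s - 18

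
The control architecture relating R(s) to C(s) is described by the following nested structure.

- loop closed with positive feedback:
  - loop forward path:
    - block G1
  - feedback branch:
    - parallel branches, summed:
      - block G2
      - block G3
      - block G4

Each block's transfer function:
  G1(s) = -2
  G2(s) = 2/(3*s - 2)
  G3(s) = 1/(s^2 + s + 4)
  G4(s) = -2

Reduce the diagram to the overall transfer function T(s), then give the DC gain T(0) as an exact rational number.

The answer is 4/9.

Reasoning:
Step 1: reduce the parallel group G2, G3, G4: (-6*s^3 - 15*s + 22)/(3*s^3 + s^2 + 10*s - 8)
Step 2: apply the feedback formula to G1, (G2+G3+G4): (6*s^3 + 2*s^2 + 20*s - 16)/(9*s^3 - s^2 + 20*s - 36)
Step 2 gives the overall T(s). Then T(0) = -16/(-36) = 4/9.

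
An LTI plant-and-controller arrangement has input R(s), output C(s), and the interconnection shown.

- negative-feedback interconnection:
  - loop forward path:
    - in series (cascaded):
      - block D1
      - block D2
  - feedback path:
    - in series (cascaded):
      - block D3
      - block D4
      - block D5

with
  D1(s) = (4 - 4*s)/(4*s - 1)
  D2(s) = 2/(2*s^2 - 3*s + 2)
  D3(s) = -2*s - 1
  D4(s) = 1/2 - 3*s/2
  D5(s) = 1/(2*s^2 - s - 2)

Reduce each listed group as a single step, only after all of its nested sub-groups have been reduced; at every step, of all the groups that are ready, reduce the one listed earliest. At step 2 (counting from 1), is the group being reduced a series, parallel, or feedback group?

1. multiply D1, D2 (series)
2. cascade D3, D4, D5
3. close the feedback loop around (D1*D2), (D3*D4*D5)
So the answer for step 2 is series.

Answer: series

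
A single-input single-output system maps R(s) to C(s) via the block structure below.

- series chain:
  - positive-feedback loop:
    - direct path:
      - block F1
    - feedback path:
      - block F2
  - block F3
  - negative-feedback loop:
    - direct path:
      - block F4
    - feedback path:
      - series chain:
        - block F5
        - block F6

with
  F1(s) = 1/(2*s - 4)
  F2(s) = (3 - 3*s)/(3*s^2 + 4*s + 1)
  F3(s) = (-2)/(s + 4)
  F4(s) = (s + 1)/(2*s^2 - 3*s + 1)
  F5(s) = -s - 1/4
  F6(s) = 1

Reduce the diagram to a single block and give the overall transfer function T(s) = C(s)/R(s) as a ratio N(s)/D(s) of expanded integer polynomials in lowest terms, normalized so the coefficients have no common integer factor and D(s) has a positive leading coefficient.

Answer: (-24*s^3 - 56*s^2 - 40*s - 8)/(24*s^6 - 22*s^5 - 430*s^4 + 315*s^3 + 674*s^2 + 323*s - 84)

Working:
Step 1. collapse the loop (F1 forward, F2 return) = (3*s^2 + 4*s + 1)/(6*s^3 - 4*s^2 - 11*s - 7)
Step 2. cascade F5, F6 = -s - 1/4
Step 3. feedback reduction of F4, (F5*F6) = (4*s + 4)/(4*s^2 - 17*s + 3)
Step 4. reduce the series chain [F1/(1-F1*F2)], F3, [F4/(1+F4*(F5*F6))], giving the overall T(s)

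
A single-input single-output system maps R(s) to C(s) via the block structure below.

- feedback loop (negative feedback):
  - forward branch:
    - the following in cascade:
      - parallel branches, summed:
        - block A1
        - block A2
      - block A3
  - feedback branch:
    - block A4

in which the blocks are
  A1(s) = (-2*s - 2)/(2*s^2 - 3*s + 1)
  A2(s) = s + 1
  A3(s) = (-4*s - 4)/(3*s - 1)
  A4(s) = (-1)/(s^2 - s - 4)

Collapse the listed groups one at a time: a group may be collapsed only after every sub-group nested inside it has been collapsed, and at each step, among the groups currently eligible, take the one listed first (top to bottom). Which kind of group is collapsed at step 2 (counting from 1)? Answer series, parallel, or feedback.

(1) combine A1, A2 in parallel
(2) reduce the series chain (A1+A2), A3
(3) apply the feedback formula to ((A1+A2)*A3), A4
At step 2 the group reduced is series.

Hence the answer: series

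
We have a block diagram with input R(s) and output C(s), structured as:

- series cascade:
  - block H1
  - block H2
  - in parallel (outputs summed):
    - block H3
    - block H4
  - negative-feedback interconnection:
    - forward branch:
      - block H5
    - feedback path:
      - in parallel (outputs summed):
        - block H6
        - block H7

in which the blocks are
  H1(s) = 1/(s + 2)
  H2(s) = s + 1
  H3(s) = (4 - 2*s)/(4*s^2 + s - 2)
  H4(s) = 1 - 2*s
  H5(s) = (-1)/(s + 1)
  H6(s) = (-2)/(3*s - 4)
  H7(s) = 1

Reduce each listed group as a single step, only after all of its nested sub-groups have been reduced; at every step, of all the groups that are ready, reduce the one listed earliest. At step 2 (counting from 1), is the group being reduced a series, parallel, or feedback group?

Reducing step by step:

Step 1 - parallel reduction of H3, H4
Step 2 - combine H6, H7 in parallel
Step 3 - reduce the feedback loop with forward H5 and return (H6+H7)
Step 4 - reduce the series chain H1, H2, (H3+H4), [H5/(1+H5*(H6+H7))]
The group at step 2 is a parallel group.

Answer: parallel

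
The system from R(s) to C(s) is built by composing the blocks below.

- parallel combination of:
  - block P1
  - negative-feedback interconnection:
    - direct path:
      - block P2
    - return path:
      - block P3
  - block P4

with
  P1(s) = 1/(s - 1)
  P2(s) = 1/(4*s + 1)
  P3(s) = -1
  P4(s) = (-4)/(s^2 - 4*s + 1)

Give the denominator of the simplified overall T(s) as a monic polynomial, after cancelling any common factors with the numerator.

The answer is s^4 - 5*s^3 + 5*s^2 - s.

Reasoning:
Step 1 - collapse the loop (P2 forward, P3 return) = 1/(4*s)
Step 2 - parallel reduction of P1, [P2/(1+P2*P3)], P4 = (5*s^3 - 37*s^2 + 25*s - 1)/(4*s^4 - 20*s^3 + 20*s^2 - 4*s)
That last expression is T(s), already simplified. Scaling its denominator by 1/4 (the reciprocal of the leading coefficient) yields the monic denominator.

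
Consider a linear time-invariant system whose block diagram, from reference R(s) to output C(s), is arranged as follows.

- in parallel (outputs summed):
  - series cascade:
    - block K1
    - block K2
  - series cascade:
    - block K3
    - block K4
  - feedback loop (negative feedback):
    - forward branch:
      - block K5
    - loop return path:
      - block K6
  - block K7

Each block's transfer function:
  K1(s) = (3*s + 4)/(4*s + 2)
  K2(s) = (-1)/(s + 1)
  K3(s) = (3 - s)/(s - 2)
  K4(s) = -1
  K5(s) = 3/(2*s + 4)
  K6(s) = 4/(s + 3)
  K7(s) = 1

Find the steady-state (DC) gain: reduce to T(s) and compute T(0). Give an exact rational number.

Step 1. series reduction of K1, K2: (-3*s - 4)/(4*s^2 + 6*s + 2)
Step 2. series reduction of K3, K4: (s - 3)/(s - 2)
Step 3. feedback reduction of K5, K6: (3*s + 9)/(2*s^2 + 10*s + 24)
Step 4. parallel reduction of (K1*K2), (K3*K4), [K5/(1+K5*K6)], K7: (8*s^5 + 35*s^4 + 32*s^3 - 278*s^2 - 349*s - 42)/(4*s^5 + 18*s^4 + 28*s^3 - 78*s^2 - 140*s - 48)
That last expression is T(s); at s = 0 only the constant terms survive, so T(0) = -42/(-48) = 7/8.

Hence the answer: 7/8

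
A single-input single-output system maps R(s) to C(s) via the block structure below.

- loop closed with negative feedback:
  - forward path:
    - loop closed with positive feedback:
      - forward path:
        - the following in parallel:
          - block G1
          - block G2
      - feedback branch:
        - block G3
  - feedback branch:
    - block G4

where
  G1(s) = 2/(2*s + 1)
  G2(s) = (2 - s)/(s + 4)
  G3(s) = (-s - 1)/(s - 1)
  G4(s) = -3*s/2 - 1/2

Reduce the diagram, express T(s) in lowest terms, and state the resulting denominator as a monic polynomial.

The answer is s^4 - 19*s^3/6 - s^2/3 + 15*s/2 + 11/3.

Reasoning:
[1] sum the parallel branches G1, G2: (-2*s^2 + 5*s + 10)/(2*s^2 + 9*s + 4)
[2] collapse the loop ((G1+G2) forward, G3 return): (-2*s^3 + 7*s^2 + 5*s - 10)/(10*s^2 + 10*s + 6)
[3] feedback reduction of [(G1+G2)/(1-(G1+G2)*G3)], G4: (-4*s^3 + 14*s^2 + 10*s - 20)/(6*s^4 - 19*s^3 - 2*s^2 + 45*s + 22)
That last expression is T(s), already simplified. Scaling its denominator by 1/6 (the reciprocal of the leading coefficient) yields the monic denominator.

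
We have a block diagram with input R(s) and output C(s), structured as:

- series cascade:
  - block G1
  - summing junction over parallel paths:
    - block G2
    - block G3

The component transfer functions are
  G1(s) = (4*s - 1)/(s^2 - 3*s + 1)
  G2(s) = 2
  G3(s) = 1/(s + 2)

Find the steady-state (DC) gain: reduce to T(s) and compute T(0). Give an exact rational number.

Reducing step by step:

(1) reduce the parallel group G2, G3 -> (2*s + 5)/(s + 2)
(2) combine G1, (G2+G3) in series -> (8*s^2 + 18*s - 5)/(s^3 - s^2 - 5*s + 2)
Evaluating the step-2 result (the overall T(s)) at s = 0 gives T(0) = -5/2.

Answer: -5/2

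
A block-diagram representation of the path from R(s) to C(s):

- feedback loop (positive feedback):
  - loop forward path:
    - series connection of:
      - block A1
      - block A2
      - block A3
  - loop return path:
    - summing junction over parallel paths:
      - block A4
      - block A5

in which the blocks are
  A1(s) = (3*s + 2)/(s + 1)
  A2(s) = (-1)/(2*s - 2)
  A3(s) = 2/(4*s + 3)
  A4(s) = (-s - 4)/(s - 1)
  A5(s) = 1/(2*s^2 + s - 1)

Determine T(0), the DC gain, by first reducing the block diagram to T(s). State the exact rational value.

(1) combine A1, A2, A3 in series, giving (-3*s - 2)/(4*s^3 + 3*s^2 - 4*s - 3)
(2) add A4, A5 (parallel), giving (-2*s^3 - 9*s^2 - 2*s + 3)/(2*s^3 - s^2 - 2*s + 1)
(3) reduce the feedback loop with forward (A1*A2*A3) and return (A4+A5), giving (-6*s^4 - s^3 + 8*s^2 + s - 2)/(8*s^6 + 2*s^5 - 25*s^4 - 35*s^3 - 10*s^2 + 7*s + 3)
DC gain: substitute s = 0 into T(s) from step 3: T(0) = -2/3.

Final answer: -2/3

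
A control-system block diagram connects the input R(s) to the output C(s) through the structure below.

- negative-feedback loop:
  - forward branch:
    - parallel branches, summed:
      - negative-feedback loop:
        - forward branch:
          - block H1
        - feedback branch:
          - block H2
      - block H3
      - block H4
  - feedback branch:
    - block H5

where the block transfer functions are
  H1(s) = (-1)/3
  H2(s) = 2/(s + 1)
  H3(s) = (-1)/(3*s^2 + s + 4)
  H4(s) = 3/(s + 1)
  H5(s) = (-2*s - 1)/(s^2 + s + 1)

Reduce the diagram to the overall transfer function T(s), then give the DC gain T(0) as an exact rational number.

Answer: -7/3

Working:
1. reduce the feedback loop with forward H1 and return H2: (-s - 1)/(3*s + 1)
2. add [H1/(1+H1*H2)], H3, H4 (parallel): (-3*s^4 + 20*s^3 + 6*s^2 + 26*s + 7)/(9*s^4 + 15*s^3 + 19*s^2 + 17*s + 4)
3. feedback reduction of ([H1/(1+H1*H2)]+H3+H4), H5: (-3*s^6 + 17*s^5 + 23*s^4 + 52*s^3 + 39*s^2 + 33*s + 7)/(9*s^6 + 30*s^5 + 6*s^4 + 19*s^3 - 18*s^2 - 19*s - 3)
The step-3 result is T(s). Setting s = 0: T(0) = 7/(-3) = -7/3.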